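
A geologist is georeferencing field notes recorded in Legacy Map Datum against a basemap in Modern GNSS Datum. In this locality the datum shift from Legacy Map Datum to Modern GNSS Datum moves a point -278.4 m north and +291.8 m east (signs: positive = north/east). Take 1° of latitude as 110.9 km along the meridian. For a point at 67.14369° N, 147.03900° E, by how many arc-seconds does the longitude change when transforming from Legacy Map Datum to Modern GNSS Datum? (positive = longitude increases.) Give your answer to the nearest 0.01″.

Δλ = 24.39″

At latitude 67.14369°, cos φ = 0.388421.
1° of longitude at this latitude = 110.9 × cos φ = 43.08 km, so Δλ = 291.8 / 43075.9 = 0.0067741° = 24.387″.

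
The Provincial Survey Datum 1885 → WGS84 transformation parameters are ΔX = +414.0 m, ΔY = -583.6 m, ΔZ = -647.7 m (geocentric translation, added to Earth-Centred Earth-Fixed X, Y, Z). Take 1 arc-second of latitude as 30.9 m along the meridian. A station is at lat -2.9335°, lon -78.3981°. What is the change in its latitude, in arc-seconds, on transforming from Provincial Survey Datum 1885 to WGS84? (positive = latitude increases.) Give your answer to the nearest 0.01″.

sin φ = -0.051177, cos φ = 0.998690, sin λ = -0.979569, cos λ = 0.201110.
North component: ΔN = −sin φ cos λ·ΔX − sin φ sin λ·ΔY + cos φ·ΔZ = −(-0.051177)(0.201110)(414.0) − (-0.051177)(-0.979569)(-583.6) + (0.998690)(-647.7) = -613.33 m.
1° of latitude spans 3600 × 30.90 = 111240 m, so Δφ = -613.33 / 111240 × 3600 = -19.849″.

Δφ = -19.85″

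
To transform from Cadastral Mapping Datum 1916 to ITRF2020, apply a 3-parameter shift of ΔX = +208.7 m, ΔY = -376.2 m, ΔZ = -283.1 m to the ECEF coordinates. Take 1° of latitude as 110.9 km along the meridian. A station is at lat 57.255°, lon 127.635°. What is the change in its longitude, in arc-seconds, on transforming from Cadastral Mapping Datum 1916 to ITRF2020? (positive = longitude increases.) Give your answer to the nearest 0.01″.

sin φ = 0.841086, cos φ = 0.540901, sin λ = 0.791917, cos λ = -0.610629.
East component: ΔE = −sin λ·ΔX + cos λ·ΔY = −(0.791917)(208.7) + (-0.610629)(-376.2) = 64.45 m.
1° of latitude spans 110900 m; at latitude φ, 1° of longitude spans that × cos φ = 59985.9 m, so Δλ = 64.45 / 59985.9 × 3600 = 3.868″.

Δλ = 3.87″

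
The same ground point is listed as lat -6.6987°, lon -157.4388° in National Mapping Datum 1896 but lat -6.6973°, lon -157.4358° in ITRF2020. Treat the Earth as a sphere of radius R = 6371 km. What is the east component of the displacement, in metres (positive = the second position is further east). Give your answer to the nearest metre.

ΔE = 331 m

Δφ = -6.6973° − -6.6987° = +0.0014°; Δλ = -157.4358° − -157.4388° = +0.0030°.
1° along a meridian = πR/180 = 111195 m.
ΔN = Δφ × 111195 = 155.7 m; ΔE = Δλ × 111195 × cos(-6.6987°) = +0.0030 × 111195 × 0.993173 = 331.3 m.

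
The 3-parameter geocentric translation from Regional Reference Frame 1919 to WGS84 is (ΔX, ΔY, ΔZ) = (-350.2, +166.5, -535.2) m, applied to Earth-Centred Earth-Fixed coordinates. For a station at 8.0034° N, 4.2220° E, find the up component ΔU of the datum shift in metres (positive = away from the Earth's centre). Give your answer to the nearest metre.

ΔU = -408 m

The local up (radial) axis is (cos φ cos λ, cos φ sin λ, sin φ), giving ΔU = -345.848 + 12.139 − 74.517 = -408.23 m.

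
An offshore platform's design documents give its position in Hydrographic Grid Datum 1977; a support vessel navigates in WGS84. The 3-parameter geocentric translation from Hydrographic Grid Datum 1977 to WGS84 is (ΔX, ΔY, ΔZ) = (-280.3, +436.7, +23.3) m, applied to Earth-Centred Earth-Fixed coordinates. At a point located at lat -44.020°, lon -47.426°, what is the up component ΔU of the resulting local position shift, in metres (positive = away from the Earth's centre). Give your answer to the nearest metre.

The local up (radial) axis is (cos φ cos λ, cos φ sin λ, sin φ), giving ΔU = -136.366 − 231.253 − 16.191 = -383.81 m.

ΔU = -384 m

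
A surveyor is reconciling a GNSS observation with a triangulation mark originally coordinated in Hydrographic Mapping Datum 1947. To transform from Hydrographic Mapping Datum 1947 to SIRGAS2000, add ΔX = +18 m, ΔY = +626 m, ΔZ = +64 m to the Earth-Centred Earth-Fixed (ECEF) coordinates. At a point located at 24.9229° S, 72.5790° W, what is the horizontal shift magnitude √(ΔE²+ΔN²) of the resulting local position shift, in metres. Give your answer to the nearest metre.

The local east axis at (φ, λ) is (−sin λ, cos λ, 0), so ΔE = −sin(-72.5790°)·18 + cos(-72.5790°)·626 = 204.59 m.
The local north axis is (−sin φ cos λ, −sin φ sin λ, cos φ), giving ΔN = 2.271 − 251.695 + 58.040 = -191.38 m.
Horizontal magnitude = √(ΔE² + ΔN²) = √(204.59² + (-191.38)²) = 280.15 m.

280 m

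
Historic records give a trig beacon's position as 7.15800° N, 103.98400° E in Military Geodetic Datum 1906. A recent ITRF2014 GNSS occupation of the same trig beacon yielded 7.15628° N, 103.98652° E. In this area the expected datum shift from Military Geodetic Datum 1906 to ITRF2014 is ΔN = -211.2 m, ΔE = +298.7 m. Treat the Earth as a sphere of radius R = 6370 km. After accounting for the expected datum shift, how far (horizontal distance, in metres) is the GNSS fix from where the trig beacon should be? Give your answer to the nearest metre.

Observed coordinate differences: Δφ = -0.00172°, Δλ = +0.00252°.
Converting to metres (1° lat = 111177 m, cos φ = 0.992206): observed ΔN = -191.2 m, observed ΔE = 278.0 m.
Subtracting the expected shift leaves a residual of -191.2 − (-211.2) = 20.0 m north and 278.0 − (298.7) = -20.7 m east.
Residual distance = √(20.0² + (-20.7)²) = 28.8 m.

29 m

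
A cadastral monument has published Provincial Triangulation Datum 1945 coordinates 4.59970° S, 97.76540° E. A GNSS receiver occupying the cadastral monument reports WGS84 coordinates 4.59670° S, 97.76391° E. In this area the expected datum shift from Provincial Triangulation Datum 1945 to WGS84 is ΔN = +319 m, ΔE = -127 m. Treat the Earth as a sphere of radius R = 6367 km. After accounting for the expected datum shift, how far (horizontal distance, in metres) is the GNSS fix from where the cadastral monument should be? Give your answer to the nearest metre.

41 m

Observed coordinate differences: Δφ = +0.00300°, Δλ = -0.00149°.
Converting to metres (1° lat = 111125 m, cos φ = 0.996779): observed ΔN = 333.4 m, observed ΔE = -165.0 m.
Subtracting the expected shift leaves a residual of 333.4 − (319) = 14.4 m north and -165.0 − (-127) = -38.0 m east.
Residual distance = √(14.4² + (-38.0)²) = 40.7 m.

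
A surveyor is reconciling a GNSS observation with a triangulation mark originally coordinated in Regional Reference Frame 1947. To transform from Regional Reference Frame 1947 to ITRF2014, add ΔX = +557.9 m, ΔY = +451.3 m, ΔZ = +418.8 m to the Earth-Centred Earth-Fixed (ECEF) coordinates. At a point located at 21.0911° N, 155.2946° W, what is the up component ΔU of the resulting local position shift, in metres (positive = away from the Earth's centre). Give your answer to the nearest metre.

The local up (radial) axis is (cos φ cos λ, cos φ sin λ, sin φ), giving ΔU = -472.882 − 175.986 + 150.706 = -498.16 m.

ΔU = -498 m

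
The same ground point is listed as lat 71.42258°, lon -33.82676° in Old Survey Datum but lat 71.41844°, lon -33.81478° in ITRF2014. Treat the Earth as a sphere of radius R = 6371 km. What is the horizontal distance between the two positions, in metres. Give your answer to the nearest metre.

626 m

Δφ = 71.41844° − 71.42258° = -0.00414°; Δλ = -33.81478° − -33.82676° = +0.01198°.
1° along a meridian = πR/180 = 111195 m.
ΔN = Δφ × 111195 = -460.3 m; ΔE = Δλ × 111195 × cos(71.42258°) = +0.01198 × 111195 × 0.318586 = 424.4 m.
Distance = √(ΔE² + ΔN²) = √(424.4² + (-460.3)²) = 626.1 m.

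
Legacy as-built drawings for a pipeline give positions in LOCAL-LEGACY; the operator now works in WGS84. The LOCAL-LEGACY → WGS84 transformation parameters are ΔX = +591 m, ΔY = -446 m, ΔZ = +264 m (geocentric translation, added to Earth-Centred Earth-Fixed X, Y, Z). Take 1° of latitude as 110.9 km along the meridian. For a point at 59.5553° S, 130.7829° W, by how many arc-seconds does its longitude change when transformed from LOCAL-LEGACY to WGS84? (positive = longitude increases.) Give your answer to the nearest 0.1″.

sin φ = -0.862119, cos φ = 0.506707, sin λ = -0.757190, cos λ = -0.653195.
East component: ΔE = −sin λ·ΔX + cos λ·ΔY = −(-0.757190)(591) + (-0.653195)(-446) = 738.82 m.
1° of latitude spans 110900 m; at latitude φ, 1° of longitude spans that × cos φ = 56193.8 m, so Δλ = 738.82 / 56193.8 × 3600 = 47.332″.

Δλ = 47.3″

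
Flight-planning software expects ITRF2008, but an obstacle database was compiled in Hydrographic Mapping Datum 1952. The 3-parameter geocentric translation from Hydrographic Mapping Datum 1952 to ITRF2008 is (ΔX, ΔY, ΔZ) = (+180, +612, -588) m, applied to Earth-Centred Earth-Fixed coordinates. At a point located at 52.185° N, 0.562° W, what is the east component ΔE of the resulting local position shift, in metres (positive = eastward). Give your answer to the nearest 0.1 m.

At φ = 52.185°, λ = -0.562°: sin φ = 0.789995, cos φ = 0.613114, sin λ = -0.009809, cos λ = 0.999952.
ΔE = −sin λ·ΔX + cos λ·ΔY = −(-0.009809)·(180) + (0.999952)·(612) = 613.74 m.

ΔE = 613.7 m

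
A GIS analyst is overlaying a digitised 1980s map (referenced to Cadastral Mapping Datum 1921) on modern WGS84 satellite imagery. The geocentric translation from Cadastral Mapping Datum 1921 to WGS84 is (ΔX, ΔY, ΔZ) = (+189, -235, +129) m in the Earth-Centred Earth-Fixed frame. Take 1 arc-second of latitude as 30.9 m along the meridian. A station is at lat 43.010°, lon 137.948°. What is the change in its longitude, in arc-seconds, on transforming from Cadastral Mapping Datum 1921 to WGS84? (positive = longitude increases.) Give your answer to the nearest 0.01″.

sin φ = 0.682126, cos φ = 0.731235, sin λ = 0.669805, cos λ = -0.742537.
East component: ΔE = −sin λ·ΔX + cos λ·ΔY = −(0.669805)(189) + (-0.742537)(-235) = 47.90 m.
1° of latitude spans 3600 × 30.90 = 111240 m; at latitude φ, 1° of longitude spans that × cos φ = 81342.5 m, so Δλ = 47.90 / 81342.5 × 3600 = 2.120″.

Δλ = 2.12″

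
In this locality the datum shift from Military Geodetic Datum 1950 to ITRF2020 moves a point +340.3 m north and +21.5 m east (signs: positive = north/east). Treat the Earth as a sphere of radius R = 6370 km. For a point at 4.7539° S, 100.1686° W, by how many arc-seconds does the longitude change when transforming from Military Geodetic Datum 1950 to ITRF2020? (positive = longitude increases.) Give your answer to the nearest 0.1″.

Δλ = 0.7″

At latitude -4.7539°, cos φ = 0.996560.
One radian of longitude at latitude φ spans R cos φ, so Δλ = ΔE / (R cos φ) = 21.5 / (6370000 × 0.996560) = 3.3868e-06 rad = 0.699″.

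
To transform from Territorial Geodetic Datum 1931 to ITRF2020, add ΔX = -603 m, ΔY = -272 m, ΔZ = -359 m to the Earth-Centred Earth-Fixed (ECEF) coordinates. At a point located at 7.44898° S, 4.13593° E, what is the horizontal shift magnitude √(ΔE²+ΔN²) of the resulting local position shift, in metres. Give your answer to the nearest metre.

The local east axis at (φ, λ) is (−sin λ, cos λ, 0), so ΔE = −sin(4.13593°)·(-603) + cos(4.13593°)·(-272) = -227.80 m.
The local north axis is (−sin φ cos λ, −sin φ sin λ, cos φ), giving ΔN = -77.971 − 2.543 − 355.970 = -436.48 m.
Horizontal magnitude = √(ΔE² + ΔN²) = √((-227.80)² + (-436.48)²) = 492.35 m.

492 m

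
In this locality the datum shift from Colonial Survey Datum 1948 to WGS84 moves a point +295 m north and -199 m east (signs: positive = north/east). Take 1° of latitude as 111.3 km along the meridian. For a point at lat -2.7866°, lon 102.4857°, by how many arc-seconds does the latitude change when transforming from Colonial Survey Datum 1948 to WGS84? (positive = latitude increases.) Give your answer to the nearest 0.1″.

1° of latitude = 111.3 km, so Δφ = 295.0 / 111300 = 0.0026505° = 9.542″.

Δφ = 9.5″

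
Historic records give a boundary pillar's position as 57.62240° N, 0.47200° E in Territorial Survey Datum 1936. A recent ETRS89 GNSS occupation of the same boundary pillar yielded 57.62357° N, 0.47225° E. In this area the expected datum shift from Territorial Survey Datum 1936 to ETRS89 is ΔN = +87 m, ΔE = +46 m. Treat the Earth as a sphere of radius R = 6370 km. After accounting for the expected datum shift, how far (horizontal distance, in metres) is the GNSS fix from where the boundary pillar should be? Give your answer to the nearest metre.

53 m

Observed coordinate differences: Δφ = +0.00117°, Δλ = +0.00025°.
Converting to metres (1° lat = 111177 m, cos φ = 0.535497): observed ΔN = 130.1 m, observed ΔE = 14.9 m.
Subtracting the expected shift leaves a residual of 130.1 − (87) = 43.1 m north and 14.9 − (46) = -31.1 m east.
Residual distance = √(43.1² + (-31.1)²) = 53.1 m.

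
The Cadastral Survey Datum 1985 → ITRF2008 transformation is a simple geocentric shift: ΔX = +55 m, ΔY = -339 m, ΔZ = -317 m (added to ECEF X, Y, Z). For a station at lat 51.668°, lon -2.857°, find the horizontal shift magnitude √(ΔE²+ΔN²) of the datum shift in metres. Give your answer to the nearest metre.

420 m

The local east axis at (φ, λ) is (−sin λ, cos λ, 0), so ΔE = −sin(-2.857°)·55 + cos(-2.857°)·(-339) = -335.84 m.
The local north axis is (−sin φ cos λ, −sin φ sin λ, cos φ), giving ΔN = -43.090 − 13.254 − 196.609 = -252.95 m.
Horizontal magnitude = √(ΔE² + ΔN²) = √((-335.84)² + (-252.95)²) = 420.44 m.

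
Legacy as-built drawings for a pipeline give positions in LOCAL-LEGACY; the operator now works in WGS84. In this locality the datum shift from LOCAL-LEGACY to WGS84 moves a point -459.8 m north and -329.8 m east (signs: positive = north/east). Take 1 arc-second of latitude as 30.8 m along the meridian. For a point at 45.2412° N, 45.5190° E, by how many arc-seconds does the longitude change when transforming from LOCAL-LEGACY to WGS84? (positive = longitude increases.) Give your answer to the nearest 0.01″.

Δλ = -15.21″

At latitude 45.2412°, cos φ = 0.704124.
1″ of longitude at this latitude = 30.80 × cos φ = 21.6870 m, so Δλ = -329.8 / 21.6870 = -15.207″.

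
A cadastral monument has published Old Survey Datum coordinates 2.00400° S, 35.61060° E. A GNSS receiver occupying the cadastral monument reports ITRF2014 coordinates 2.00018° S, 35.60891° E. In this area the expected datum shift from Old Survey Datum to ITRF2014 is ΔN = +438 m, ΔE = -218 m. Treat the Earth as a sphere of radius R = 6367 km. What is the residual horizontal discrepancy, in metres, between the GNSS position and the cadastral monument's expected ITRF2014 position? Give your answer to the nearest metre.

33 m

Observed coordinate differences: Δφ = +0.00382°, Δλ = -0.00169°.
Converting to metres (1° lat = 111125 m, cos φ = 0.999388): observed ΔN = 424.5 m, observed ΔE = -187.7 m.
Subtracting the expected shift leaves a residual of 424.5 − (438) = -13.5 m north and -187.7 − (-218) = 30.3 m east.
Residual distance = √((-13.5)² + 30.3²) = 33.2 m.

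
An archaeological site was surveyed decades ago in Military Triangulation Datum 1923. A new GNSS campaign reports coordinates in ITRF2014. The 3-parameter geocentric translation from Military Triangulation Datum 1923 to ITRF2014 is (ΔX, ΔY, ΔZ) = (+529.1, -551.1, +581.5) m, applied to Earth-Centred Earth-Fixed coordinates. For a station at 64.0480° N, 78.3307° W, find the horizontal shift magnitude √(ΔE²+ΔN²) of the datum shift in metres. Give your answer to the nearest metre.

The local east axis at (φ, λ) is (−sin λ, cos λ, 0), so ΔE = −sin(-78.3307°)·529.1 + cos(-78.3307°)·(-551.1) = 406.70 m.
The local north axis is (−sin φ cos λ, −sin φ sin λ, cos φ), giving ΔN = -96.226 − 485.286 + 254.475 = -327.04 m.
Horizontal magnitude = √(ΔE² + ΔN²) = √(406.70² + (-327.04)²) = 521.88 m.

522 m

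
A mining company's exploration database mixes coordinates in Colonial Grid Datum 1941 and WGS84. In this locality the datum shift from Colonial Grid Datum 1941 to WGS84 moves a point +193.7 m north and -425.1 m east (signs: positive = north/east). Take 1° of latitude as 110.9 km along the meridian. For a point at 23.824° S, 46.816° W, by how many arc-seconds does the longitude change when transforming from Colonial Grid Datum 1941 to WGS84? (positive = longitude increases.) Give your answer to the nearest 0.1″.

Δλ = -15.1″

At latitude -23.824°, cos φ = 0.914791.
1° of longitude at this latitude = 110.9 × cos φ = 101.45 km, so Δλ = -425.1 / 101450.3 = -0.0041902° = -15.085″.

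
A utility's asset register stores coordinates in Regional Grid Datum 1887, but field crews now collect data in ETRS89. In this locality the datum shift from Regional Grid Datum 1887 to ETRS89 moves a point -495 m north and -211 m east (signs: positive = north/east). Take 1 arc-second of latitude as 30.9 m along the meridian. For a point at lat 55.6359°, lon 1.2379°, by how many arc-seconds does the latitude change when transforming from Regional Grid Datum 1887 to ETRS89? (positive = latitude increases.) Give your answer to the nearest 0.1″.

Δφ = -16.0″

1″ of latitude = 30.90 m, so Δφ = -495.0 / 30.90 = -16.019″.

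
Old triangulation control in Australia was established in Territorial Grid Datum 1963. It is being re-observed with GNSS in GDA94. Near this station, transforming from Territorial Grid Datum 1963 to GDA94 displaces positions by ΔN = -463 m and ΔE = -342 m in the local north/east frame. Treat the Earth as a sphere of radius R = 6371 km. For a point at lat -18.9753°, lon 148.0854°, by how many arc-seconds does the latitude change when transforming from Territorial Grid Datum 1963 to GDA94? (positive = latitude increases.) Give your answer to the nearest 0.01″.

Δφ = -14.99″

On a sphere of radius R, 1 rad of latitude = R, so Δφ = ΔN / R = -463.0 / 6371000 = -7.2673e-05 rad = -14.990″.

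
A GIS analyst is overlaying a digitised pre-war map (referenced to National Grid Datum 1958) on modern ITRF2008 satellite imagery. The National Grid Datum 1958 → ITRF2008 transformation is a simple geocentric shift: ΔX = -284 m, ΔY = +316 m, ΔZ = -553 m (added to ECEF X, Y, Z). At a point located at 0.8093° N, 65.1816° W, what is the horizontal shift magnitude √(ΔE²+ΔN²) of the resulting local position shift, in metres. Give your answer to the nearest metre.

561 m

At φ = 0.8093°, λ = -65.1816°: sin φ = 0.014124, cos φ = 0.999900, sin λ = -0.907643, cos λ = 0.419744.
ΔE = −sin λ·ΔX + cos λ·ΔY = −(-0.907643)·(-284) + (0.419744)·(316) = -125.13 m.
ΔN = −sin φ cos λ·ΔX − sin φ sin λ·ΔY + cos φ·ΔZ = −(0.014124)(0.419744)(-284) − (0.014124)(-0.907643)(316) + (0.999900)(-553) = -547.21 m.
Horizontal magnitude = √(ΔE² + ΔN²) = √((-125.13)² + (-547.21)²) = 561.33 m.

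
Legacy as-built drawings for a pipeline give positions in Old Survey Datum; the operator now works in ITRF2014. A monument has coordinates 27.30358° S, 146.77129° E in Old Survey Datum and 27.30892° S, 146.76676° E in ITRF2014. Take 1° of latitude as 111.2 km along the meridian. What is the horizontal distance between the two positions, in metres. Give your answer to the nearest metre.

744 m

Δφ = -27.30892° − -27.30358° = -0.00534°; Δλ = 146.76676° − 146.77129° = -0.00453°.
ΔN = Δφ × 111200 = -593.8 m; ΔE = Δλ × 111200 × cos(-27.30358°) = -0.00453 × 111200 × 0.888589 = -447.6 m.
Distance = √(ΔE² + ΔN²) = √((-447.6)² + (-593.8)²) = 743.6 m.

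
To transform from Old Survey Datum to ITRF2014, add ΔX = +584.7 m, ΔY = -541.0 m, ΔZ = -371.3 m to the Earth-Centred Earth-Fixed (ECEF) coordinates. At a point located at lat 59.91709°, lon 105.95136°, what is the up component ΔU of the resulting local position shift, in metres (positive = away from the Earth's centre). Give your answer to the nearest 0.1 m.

ΔU = -662.6 m

The local up (radial) axis is (cos φ cos λ, cos φ sin λ, sin φ), giving ΔU = -80.545 − 260.736 − 321.286 = -662.57 m.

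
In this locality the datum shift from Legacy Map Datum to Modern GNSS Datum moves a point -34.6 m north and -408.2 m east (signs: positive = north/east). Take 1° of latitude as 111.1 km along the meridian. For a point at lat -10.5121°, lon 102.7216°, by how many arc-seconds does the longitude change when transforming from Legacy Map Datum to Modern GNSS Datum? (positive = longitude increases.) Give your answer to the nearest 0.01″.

At latitude -10.5121°, cos φ = 0.983216.
1° of longitude at this latitude = 111.1 × cos φ = 109.24 km, so Δλ = -408.2 / 109235.3 = -0.0037369° = -13.453″.

Δλ = -13.45″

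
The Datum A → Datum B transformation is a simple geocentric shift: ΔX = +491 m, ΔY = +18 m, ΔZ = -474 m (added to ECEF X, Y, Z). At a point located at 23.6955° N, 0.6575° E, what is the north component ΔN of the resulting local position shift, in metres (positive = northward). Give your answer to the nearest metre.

At φ = 23.6955°, λ = 0.6575°: sin φ = 0.401876, cos φ = 0.915694, sin λ = 0.011475, cos λ = 0.999934.
ΔN = −sin φ cos λ·ΔX − sin φ sin λ·ΔY + cos φ·ΔZ = −(0.401876)(0.999934)(491) − (0.401876)(0.011475)(18) + (0.915694)(-474) = -631.43 m.

ΔN = -631 m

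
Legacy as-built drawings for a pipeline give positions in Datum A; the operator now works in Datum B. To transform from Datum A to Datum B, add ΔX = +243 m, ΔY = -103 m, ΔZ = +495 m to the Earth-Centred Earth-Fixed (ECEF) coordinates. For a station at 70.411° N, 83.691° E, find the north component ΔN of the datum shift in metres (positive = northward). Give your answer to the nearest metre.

At φ = 70.411°, λ = 83.691°: sin φ = 0.942122, cos φ = 0.335271, sin λ = 0.993944, cos λ = 0.109890.
ΔN = −sin φ cos λ·ΔX − sin φ sin λ·ΔY + cos φ·ΔZ = −(0.942122)(0.109890)(243) − (0.942122)(0.993944)(-103) + (0.335271)(495) = 237.25 m.

ΔN = 237 m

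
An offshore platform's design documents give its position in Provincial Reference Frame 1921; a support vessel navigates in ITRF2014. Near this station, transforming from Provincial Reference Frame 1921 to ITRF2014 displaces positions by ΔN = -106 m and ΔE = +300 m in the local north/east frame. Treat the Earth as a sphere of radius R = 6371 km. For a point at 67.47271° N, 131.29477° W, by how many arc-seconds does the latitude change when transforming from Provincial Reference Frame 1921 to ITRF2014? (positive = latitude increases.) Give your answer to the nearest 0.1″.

Δφ = -3.4″

On a sphere of radius R, 1 rad of latitude = R, so Δφ = ΔN / R = -106.0 / 6371000 = -1.6638e-05 rad = -3.432″.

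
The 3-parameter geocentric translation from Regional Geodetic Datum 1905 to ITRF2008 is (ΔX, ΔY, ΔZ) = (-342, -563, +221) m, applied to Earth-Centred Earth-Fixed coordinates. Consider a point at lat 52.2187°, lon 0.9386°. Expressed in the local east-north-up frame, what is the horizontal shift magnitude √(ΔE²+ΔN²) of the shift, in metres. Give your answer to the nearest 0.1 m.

693.6 m

At φ = 52.2187°, λ = 0.9386°: sin φ = 0.790355, cos φ = 0.612649, sin λ = 0.016381, cos λ = 0.999866.
ΔE = −sin λ·ΔX + cos λ·ΔY = −(0.016381)·(-342) + (0.999866)·(-563) = -557.32 m.
ΔN = −sin φ cos λ·ΔX − sin φ sin λ·ΔY + cos φ·ΔZ = −(0.790355)(0.999866)(-342) − (0.790355)(0.016381)(-563) + (0.612649)(221) = 412.95 m.
Horizontal magnitude = √(ΔE² + ΔN²) = √((-557.32)² + 412.95²) = 693.64 m.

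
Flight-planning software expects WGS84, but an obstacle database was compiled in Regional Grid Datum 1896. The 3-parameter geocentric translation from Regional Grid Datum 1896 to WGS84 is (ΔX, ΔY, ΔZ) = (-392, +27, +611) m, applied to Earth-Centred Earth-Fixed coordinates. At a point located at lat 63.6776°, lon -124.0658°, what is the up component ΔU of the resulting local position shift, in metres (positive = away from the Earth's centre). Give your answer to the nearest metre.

ΔU = 635 m

At φ = 63.6776°, λ = -124.0658°: sin φ = 0.896313, cos φ = 0.443422, sin λ = -0.828395, cos λ = -0.560145.
ΔU = cos φ cos λ·ΔX + cos φ sin λ·ΔY + sin φ·ΔZ = (0.443422)(-0.560145)(-392) + (0.443422)(-0.828395)(27) + (0.896313)(611) = 635.09 m.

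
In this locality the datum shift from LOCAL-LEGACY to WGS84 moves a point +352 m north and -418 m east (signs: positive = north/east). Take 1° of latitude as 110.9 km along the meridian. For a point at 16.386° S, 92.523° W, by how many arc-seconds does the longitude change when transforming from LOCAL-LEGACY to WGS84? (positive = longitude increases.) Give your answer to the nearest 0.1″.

Δλ = -14.1″

At latitude -16.386°, cos φ = 0.959383.
1° of longitude at this latitude = 110.9 × cos φ = 106.40 km, so Δλ = -418.0 / 106395.6 = -0.0039287° = -14.143″.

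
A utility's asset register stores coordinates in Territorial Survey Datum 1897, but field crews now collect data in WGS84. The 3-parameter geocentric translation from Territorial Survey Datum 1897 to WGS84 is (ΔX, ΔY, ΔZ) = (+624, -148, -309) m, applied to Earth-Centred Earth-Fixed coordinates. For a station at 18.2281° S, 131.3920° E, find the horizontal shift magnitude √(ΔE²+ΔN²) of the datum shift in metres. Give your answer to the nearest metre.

588 m

The local east axis at (φ, λ) is (−sin λ, cos λ, 0), so ΔE = −sin(131.3920°)·624 + cos(131.3920°)·(-148) = -370.27 m.
The local north axis is (−sin φ cos λ, −sin φ sin λ, cos φ), giving ΔN = -129.059 − 34.730 − 293.494 = -457.28 m.
Horizontal magnitude = √(ΔE² + ΔN²) = √((-370.27)² + (-457.28)²) = 588.39 m.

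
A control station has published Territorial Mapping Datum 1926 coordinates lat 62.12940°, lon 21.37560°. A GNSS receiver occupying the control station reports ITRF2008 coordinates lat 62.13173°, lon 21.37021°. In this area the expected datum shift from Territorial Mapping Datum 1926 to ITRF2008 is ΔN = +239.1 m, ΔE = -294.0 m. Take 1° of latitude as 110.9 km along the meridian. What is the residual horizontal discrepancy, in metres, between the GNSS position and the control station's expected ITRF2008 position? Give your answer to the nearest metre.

24 m

Observed coordinate differences: Δφ = +0.00233°, Δλ = -0.00539°.
Converting to metres (1° lat = 110900 m, cos φ = 0.467476): observed ΔN = 258.4 m, observed ΔE = -279.4 m.
Subtracting the expected shift leaves a residual of 258.4 − (239.1) = 19.3 m north and -279.4 − (-294.0) = 14.6 m east.
Residual distance = √(19.3² + 14.6²) = 24.2 m.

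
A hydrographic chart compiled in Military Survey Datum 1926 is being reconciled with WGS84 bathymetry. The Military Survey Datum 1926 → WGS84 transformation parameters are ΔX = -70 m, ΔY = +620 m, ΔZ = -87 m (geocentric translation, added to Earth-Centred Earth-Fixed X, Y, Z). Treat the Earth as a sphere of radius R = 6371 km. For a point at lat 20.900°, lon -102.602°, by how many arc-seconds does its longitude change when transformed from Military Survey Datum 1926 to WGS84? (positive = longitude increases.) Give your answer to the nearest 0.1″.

sin φ = 0.356738, cos φ = 0.934204, sin λ = -0.975909, cos λ = -0.218177.
East component: ΔE = −sin λ·ΔX + cos λ·ΔY = −(-0.975909)(-70) + (-0.218177)(620) = -203.58 m.
1° of latitude spans πR/180 = 111195 m; at latitude φ, 1° of longitude spans that × cos φ = 103878.8 m, so Δλ = -203.58 / 103878.8 × 3600 = -7.055″.

Δλ = -7.1″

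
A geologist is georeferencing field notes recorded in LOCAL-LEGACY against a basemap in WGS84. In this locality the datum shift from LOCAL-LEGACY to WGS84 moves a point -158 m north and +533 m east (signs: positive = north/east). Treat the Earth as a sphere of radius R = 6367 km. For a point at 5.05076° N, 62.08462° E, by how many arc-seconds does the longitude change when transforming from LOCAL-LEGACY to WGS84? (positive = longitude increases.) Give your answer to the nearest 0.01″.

Δλ = 17.33″

At latitude 5.05076°, cos φ = 0.996117.
One radian of longitude at latitude φ spans R cos φ, so Δλ = ΔE / (R cos φ) = 533.0 / (6367000 × 0.996117) = 8.4039e-05 rad = 17.334″.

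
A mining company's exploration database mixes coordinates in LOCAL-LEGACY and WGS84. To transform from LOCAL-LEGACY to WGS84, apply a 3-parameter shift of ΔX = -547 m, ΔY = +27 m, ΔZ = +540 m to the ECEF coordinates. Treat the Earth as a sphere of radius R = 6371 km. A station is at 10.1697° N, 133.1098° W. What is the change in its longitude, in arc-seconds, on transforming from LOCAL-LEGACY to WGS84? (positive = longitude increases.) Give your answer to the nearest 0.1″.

Δλ = -13.7″

sin φ = 0.176564, cos φ = 0.984289, sin λ = -0.730045, cos λ = -0.683399.
East component: ΔE = −sin λ·ΔX + cos λ·ΔY = −(-0.730045)(-547) + (-0.683399)(27) = -417.79 m.
1° of latitude spans πR/180 = 111195 m; at latitude φ, 1° of longitude spans that × cos φ = 109448.0 m, so Δλ = -417.79 / 109448.0 × 3600 = -13.742″.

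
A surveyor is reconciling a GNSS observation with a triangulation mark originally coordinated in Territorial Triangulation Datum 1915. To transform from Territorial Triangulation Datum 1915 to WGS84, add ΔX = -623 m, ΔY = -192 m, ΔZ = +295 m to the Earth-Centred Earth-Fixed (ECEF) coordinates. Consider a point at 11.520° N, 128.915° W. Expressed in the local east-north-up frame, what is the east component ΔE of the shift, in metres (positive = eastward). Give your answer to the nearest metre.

ΔE = -364 m

The local east axis at (φ, λ) is (−sin λ, cos λ, 0), so ΔE = −sin(-128.915°)·(-623) + cos(-128.915°)·(-192) = -364.14 m.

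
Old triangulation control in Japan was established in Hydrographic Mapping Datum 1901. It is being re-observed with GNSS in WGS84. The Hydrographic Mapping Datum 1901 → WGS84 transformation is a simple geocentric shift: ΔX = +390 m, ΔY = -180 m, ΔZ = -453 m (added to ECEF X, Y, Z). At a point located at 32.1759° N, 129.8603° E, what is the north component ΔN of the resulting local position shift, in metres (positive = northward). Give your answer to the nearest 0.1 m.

At φ = 32.1759°, λ = 129.8603°: sin φ = 0.532520, cos φ = 0.846417, sin λ = 0.767609, cos λ = -0.640918.
ΔN = −sin φ cos λ·ΔX − sin φ sin λ·ΔY + cos φ·ΔZ = −(0.532520)(-0.640918)(390) − (0.532520)(0.767609)(-180) + (0.846417)(-453) = -176.74 m.

ΔN = -176.7 m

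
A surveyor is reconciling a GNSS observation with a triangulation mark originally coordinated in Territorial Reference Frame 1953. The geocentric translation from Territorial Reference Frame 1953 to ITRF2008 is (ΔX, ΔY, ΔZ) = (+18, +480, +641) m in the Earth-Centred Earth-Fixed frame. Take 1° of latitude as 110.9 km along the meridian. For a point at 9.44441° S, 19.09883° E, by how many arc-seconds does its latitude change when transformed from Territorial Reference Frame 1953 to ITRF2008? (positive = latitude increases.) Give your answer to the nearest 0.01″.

Δφ = 21.45″

sin φ = -0.164091, cos φ = 0.986445, sin λ = 0.327199, cos λ = 0.944956.
North component: ΔN = −sin φ cos λ·ΔX − sin φ sin λ·ΔY + cos φ·ΔZ = −(-0.164091)(0.944956)(18) − (-0.164091)(0.327199)(480) + (0.986445)(641) = 660.87 m.
1° of latitude spans 110900 m, so Δφ = 660.87 / 110900 × 3600 = 21.453″.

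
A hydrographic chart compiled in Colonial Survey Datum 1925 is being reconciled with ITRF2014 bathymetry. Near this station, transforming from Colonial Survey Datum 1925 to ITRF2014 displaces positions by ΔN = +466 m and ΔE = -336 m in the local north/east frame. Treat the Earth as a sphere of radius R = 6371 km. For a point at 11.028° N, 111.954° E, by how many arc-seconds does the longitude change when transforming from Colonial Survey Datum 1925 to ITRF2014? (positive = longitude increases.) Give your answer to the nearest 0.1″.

At latitude 11.028°, cos φ = 0.981534.
One radian of longitude at latitude φ spans R cos φ, so Δλ = ΔE / (R cos φ) = -336.0 / (6371000 × 0.981534) = -5.3731e-05 rad = -11.083″.

Δλ = -11.1″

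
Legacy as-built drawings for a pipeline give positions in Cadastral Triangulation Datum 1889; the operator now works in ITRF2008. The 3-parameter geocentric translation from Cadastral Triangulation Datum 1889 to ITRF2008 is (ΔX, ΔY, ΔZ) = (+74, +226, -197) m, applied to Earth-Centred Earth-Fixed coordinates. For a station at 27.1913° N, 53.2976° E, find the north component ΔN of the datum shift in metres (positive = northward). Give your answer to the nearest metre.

ΔN = -278 m

At φ = 27.1913°, λ = 53.2976°: sin φ = 0.456963, cos φ = 0.889486, sin λ = 0.801751, cos λ = 0.597659.
ΔN = −sin φ cos λ·ΔX − sin φ sin λ·ΔY + cos φ·ΔZ = −(0.456963)(0.597659)(74) − (0.456963)(0.801751)(226) + (0.889486)(-197) = -278.24 m.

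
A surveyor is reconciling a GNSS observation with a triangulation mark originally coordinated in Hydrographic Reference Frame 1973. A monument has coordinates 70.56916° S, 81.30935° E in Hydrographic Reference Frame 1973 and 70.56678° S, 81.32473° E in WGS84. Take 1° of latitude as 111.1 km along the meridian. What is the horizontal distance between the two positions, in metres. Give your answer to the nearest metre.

Δφ = -70.56678° − -70.56916° = +0.00238°; Δλ = 81.32473° − 81.30935° = +0.01538°.
ΔN = Δφ × 111100 = 264.4 m; ΔE = Δλ × 111100 × cos(-70.56916°) = +0.01538 × 111100 × 0.332669 = 568.4 m.
Distance = √(ΔE² + ΔN²) = √(568.4² + 264.4²) = 626.9 m.

627 m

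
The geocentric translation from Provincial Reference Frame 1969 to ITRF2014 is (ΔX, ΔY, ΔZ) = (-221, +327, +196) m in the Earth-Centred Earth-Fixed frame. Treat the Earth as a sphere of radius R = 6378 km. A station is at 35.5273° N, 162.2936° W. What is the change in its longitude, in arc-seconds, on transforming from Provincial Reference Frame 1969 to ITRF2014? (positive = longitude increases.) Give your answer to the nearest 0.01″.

sin φ = 0.581091, cos φ = 0.813839, sin λ = -0.304139, cos λ = -0.952628.
East component: ΔE = −sin λ·ΔX + cos λ·ΔY = −(-0.304139)(-221) + (-0.952628)(327) = -378.72 m.
1° of latitude spans πR/180 = 111317 m; at latitude φ, 1° of longitude spans that × cos φ = 90594.2 m, so Δλ = -378.72 / 90594.2 × 3600 = -15.050″.

Δλ = -15.05″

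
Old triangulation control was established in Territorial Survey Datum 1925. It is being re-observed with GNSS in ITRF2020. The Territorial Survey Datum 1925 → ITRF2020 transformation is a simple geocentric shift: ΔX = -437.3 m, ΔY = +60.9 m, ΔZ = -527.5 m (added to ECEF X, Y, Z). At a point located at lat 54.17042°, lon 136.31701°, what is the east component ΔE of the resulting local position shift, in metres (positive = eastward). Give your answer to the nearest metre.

ΔE = 258 m

At φ = 54.17042°, λ = 136.31701°: sin φ = 0.810762, cos φ = 0.585376, sin λ = 0.690668, cos λ = -0.723172.
ΔE = −sin λ·ΔX + cos λ·ΔY = −(0.690668)·(-437.3) + (-0.723172)·(60.9) = 257.99 m.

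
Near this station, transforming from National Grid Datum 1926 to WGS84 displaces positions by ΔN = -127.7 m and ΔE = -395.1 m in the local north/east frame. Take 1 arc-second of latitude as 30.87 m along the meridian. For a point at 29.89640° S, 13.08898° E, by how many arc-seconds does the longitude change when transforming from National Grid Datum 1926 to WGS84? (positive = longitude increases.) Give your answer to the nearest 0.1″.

At latitude -29.89640°, cos φ = 0.866928.
1″ of longitude at this latitude = 30.87 × cos φ = 26.7621 m, so Δλ = -395.1 / 26.7621 = -14.763″.

Δλ = -14.8″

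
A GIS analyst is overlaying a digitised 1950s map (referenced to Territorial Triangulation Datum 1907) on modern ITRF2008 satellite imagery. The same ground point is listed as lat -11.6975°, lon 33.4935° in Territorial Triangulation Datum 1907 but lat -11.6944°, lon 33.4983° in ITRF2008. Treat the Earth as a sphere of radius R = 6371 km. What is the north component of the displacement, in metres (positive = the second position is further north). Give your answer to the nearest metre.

Δφ = -11.6944° − -11.6975° = +0.0031°; Δλ = 33.4983° − 33.4935° = +0.0048°.
1° along a meridian = πR/180 = 111195 m.
ΔN = Δφ × 111195 = 344.7 m; ΔE = Δλ × 111195 × cos(-11.6975°) = +0.0048 × 111195 × 0.979232 = 522.7 m.

ΔN = 345 m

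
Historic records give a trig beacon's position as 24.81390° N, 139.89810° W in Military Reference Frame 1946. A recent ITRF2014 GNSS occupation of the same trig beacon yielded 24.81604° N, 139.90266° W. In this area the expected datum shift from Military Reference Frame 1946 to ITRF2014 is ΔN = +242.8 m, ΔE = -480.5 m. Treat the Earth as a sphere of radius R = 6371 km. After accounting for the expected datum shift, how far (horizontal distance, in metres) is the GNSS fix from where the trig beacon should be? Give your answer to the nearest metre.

Observed coordinate differences: Δφ = +0.00214°, Δλ = -0.00456°.
Converting to metres (1° lat = 111195 m, cos φ = 0.907676): observed ΔN = 238.0 m, observed ΔE = -460.2 m.
Subtracting the expected shift leaves a residual of 238.0 − (242.8) = -4.8 m north and -460.2 − (-480.5) = 20.3 m east.
Residual distance = √((-4.8)² + 20.3²) = 20.8 m.

21 m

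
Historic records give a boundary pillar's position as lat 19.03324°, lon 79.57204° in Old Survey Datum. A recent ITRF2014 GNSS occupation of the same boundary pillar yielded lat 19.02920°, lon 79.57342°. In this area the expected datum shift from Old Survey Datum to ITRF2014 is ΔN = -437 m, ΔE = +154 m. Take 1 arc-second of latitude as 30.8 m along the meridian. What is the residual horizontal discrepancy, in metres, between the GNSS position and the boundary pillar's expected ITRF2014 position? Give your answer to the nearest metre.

Observed coordinate differences: Δφ = -0.00404°, Δλ = +0.00138°.
Converting to metres (1° lat = 110880 m, cos φ = 0.945330): observed ΔN = -448.0 m, observed ΔE = 144.6 m.
Subtracting the expected shift leaves a residual of -448.0 − (-437) = -11.0 m north and 144.6 − (154) = -9.4 m east.
Residual distance = √((-11.0)² + (-9.4)²) = 14.4 m.

14 m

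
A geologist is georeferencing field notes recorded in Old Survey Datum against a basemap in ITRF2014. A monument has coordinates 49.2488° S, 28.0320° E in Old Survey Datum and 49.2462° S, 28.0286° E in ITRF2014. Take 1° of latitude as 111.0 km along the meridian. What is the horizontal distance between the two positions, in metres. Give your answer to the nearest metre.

Δφ = -49.2462° − -49.2488° = +0.0026°; Δλ = 28.0286° − 28.0320° = -0.0034°.
ΔN = Δφ × 111000 = 288.6 m; ΔE = Δλ × 111000 × cos(-49.2488°) = -0.0034 × 111000 × 0.652776 = -246.4 m.
Distance = √(ΔE² + ΔN²) = √((-246.4)² + 288.6²) = 379.4 m.

379 m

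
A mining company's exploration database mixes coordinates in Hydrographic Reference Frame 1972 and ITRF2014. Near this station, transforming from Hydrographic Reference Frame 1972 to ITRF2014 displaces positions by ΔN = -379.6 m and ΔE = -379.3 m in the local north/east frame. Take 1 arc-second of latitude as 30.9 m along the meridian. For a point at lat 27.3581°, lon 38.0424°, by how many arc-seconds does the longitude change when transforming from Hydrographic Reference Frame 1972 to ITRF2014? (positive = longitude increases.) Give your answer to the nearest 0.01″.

At latitude 27.3581°, cos φ = 0.888152.
1″ of longitude at this latitude = 30.90 × cos φ = 27.4439 m, so Δλ = -379.3 / 27.4439 = -13.821″.

Δλ = -13.82″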